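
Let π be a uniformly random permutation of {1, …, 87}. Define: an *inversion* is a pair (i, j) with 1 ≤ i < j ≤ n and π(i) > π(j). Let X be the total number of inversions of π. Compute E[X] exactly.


Write X = Σ X_I over the C(87, 2) = 3741 pairs i < j, with X_I the indicator of one inversion.
There are 3741 indicators.
For each fixed pair i < j, the values π(i) and π(j) are two distinct elements of {1, …, 87} in uniformly random order; by symmetry P[π(i) > π(j)] = 1/2.
By linearity: E[X] = 3741 · (1/2) = C(87, 2) · (1/2) = 3741/2 = 3741/2 ≈ 1870.50000.

E[X] = 3741/2 = 1870.50000.


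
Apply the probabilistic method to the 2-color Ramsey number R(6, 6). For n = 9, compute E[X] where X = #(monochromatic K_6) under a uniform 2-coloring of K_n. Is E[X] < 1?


E[X] = C(9, 6) · 2^{1 − 15} = 84 · 2^{−14} = 84/16384.
As a reduced fraction: E[X] = 21/4096 ≈ 0.0051.
Is E[X] < 1? YES.
Since E[X] < 1, there exists a 2-coloring of K_{9} with no monochromatic K_6; hence R(6, 6) > 9.

E[X] = 21/4096 ≈ 0.0051; E[X] < 1, so R(6, 6) > 9.


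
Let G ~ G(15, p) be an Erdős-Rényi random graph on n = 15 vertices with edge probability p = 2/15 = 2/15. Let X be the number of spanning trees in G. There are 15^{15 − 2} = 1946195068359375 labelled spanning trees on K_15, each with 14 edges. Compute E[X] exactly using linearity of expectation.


K_15 has 15^{15 − 2} = 1946195068359375 labelled spanning trees.
For each such spanning tree H, let X_H = 1 if all 14 edges of H are present in G. Then P[X_H = 1] = p^{14} = (2/15)^{14} = 16384/29192926025390625.
By linearity: E[X] = Σ_H E[X_H] = 1946195068359375 · p^{14} = 1946195068359375 · 16384/29192926025390625 = 16384/15.
Numerically: E[X] ≈ 1092.

E[X] = 1946195068359375 · (2/15)^{14} = 16384/15 ≈ 1092.


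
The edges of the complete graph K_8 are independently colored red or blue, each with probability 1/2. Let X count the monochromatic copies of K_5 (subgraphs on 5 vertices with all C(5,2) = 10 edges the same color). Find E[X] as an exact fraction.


Let X = Σ_S X_S over the C(8, 5) = 56 subsets S of size 5, where X_S = 1 if the K_5 on S is monochromatic.
For a fixed S, the K_5 on S has C(5, 2) = 10 edges. P[all 10 edges red] = (1/2)^10, and likewise for blue, so P[monochromatic] = 2·(1/2)^10 = 2^{1 − 10} = 1/512.
Summing: E[X] = C(8, 5) · 2^{1 − 10} = 56 · 1/512 = 7/64.
Numerically: E[X] ≈ 0.109375.

E[X] = C(8,5)·2^(1−C(5,2)) = 7/64 ≈ 0.109375.


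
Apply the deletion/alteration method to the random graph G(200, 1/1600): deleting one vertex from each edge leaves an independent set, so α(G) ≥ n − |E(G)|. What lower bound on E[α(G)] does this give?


E[|E(G)|] = C(200, 2)·p = 19900 · (1/1600) = 199/16.
E[α(G)] ≥ n − E[|E(G)|] = 200 − 199/16 = 3001/16.
Numerically: ≈ 187.56250.
(This is only a lower bound; the true E[α(G)] may be larger.)

E[α(G)] ≥ 3001/16 ≈ 187.56250.


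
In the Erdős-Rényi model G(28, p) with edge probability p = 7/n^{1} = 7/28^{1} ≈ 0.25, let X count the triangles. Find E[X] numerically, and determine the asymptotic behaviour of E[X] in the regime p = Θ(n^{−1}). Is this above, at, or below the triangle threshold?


Number of potential triangles: C(28, 3) = 3276.
Each occurs with probability p³ ≈ (0.25)³ ≈ 1.56250e-02.
By linearity: E[X] = C(28, 3)·p³ ≈ 3276 · 1.56250e-02 ≈ 51.188.
Here α = 1, so p = 7/n is exactly at the triangle threshold p ~ 1/n. Asymptotically E[X] → c³/6 = 7³/6 = 343/6 ≈ 57.167, a bounded constant. In this regime the triangle count is asymptotically Poisson(c³/6).

E[X] ≈ 51.188; in regime p = Θ(1/n^{1}) E[X] stays bounded (at the triangle threshold p ~ 1/n).


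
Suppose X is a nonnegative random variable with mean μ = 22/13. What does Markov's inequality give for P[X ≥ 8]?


μ = E[X] = 22/13, a = 8.
Markov: P[X ≥ 8] ≤ μ/a = (22/13)/8 = 11/52.
Numerically: ≈ 0.212.
(Since a = 8 > μ = 1.692, the bound 11/52 is < 1 and informative.)

P[X ≥ 8] ≤ 11/52 ≈ 0.212.


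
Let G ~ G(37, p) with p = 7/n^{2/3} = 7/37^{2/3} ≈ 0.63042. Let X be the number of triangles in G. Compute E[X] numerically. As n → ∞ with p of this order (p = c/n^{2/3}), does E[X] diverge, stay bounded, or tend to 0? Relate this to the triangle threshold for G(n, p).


Number of potential triangles: C(37, 3) = 7770.
Each occurs with probability p³ ≈ (0.63042)³ ≈ 2.5054785e-01.
By linearity: E[X] = C(37, 3)·p³ ≈ 7770 · 2.5054785e-01 ≈ 1946.75676.
Since α = 2/3 < 1, p = c/n^{2/3} ≫ 1/n is above the triangle threshold p ~ 1/n. Asymptotically E[X] ~ (c³/6)·n^{3(1−α)} = (7³/6)·n^{1} → ∞; triangles are abundant w.h.p.

E[X] ≈ 1946.75676; in regime p = Θ(1/n^{2/3}) E[X] diverges (above the triangle threshold p ~ 1/n).


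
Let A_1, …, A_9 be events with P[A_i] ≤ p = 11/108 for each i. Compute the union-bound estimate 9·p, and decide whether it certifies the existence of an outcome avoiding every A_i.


Union bound: P[∪_{i=1}^{9} A_i] ≤ Σ_i P[A_i] ≤ 9·p = 9·(11/108) = 11/12.
Numerically: 11/12 ≈ 0.91667.
Is 11/12 < 1? YES.
Since P[∪ A_i] ≤ 11/12 < 1, the complement has P[∩ A_i^c] ≥ 1 − 11/12 = 1/12 > 0, so some outcome avoids every A_i.

9·p = 11/12 ≈ 0.91667; existence CERTIFIED by the union bound.


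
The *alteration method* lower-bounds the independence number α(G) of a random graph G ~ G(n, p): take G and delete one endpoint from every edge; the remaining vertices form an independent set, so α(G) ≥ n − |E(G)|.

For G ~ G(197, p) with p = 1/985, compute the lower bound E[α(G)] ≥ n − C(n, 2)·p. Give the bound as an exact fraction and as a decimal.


E[|E(G)|] = C(197, 2)·p = 19306 · (1/985) = 98/5.
E[α(G)] ≥ n − E[|E(G)|] = 197 − 98/5 = 887/5.
Numerically: ≈ 177.40000.
(This is only a lower bound; the true E[α(G)] may be larger.)

E[α(G)] ≥ 887/5 ≈ 177.40000.


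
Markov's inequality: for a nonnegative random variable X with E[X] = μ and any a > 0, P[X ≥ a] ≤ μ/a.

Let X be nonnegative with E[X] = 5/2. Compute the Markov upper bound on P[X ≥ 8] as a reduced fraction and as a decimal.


μ = E[X] = 5/2, a = 8.
Markov: P[X ≥ 8] ≤ μ/a = (5/2)/8 = 5/16.
Numerically: ≈ 0.31250.
(Since a = 8 > μ = 2.50000, the bound 5/16 is < 1 and informative.)

P[X ≥ 8] ≤ 5/16 ≈ 0.31250.


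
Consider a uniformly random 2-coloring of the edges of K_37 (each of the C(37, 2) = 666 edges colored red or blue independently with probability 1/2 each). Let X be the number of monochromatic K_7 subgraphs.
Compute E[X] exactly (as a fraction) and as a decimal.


Let X = Σ_S X_S over the C(37, 7) = 10295472 subsets S of size 7, where X_S = 1 if the K_7 on S is monochromatic.
For a fixed S, the K_7 on S has C(7, 2) = 21 edges. P[all 21 edges red] = (1/2)^21, and likewise for blue, so P[monochromatic] = 2·(1/2)^21 = 2^{1 − 21} = 1/1048576.
Summing: E[X] = C(37, 7) · 2^{1 − 21} = 10295472 · 1/1048576 = 643467/65536.
Numerically: E[X] ≈ 9.818527.

E[X] = C(37,7)·2^(1−C(7,2)) = 643467/65536 ≈ 9.818527.


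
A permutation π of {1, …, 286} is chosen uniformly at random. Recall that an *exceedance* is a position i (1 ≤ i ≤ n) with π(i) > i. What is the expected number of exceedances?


Write X = Σ_{i=1}^{286} X_i, where X_i = 1_{π(i) > i}.
For each fixed i, π(i) is uniform over {1, …, 286} (marginal of a uniform permutation), so P[π(i) > i] = (n − i)/n. Summing: Σ_{i=1}^{286} (n − i)/n = (0 + 1 + … + 285)/286 = 286(286 − 1)/(2·286) = (286 − 1)/2.
Hence E[X] = Σ_{i=1}^{286} (286 − i)/286 = 285/2 ≈ 142.500.

E[X] = 285/2 = 142.500.


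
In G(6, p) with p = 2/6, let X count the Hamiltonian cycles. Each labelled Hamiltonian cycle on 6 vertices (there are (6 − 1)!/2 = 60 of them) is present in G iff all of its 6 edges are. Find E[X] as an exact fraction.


K_6 has (6 − 1)!/2 = 60 labelled Hamiltonian cycles.
For each such Hamiltonian cycle H, let X_H = 1 if all 6 edges of H are present in G. Then P[X_H = 1] = p^{6} = (1/3)^{6} = 1/729.
By linearity of expectation: E[X] = Σ_H E[X_H] = 60 · p^{6} = 60 · 1/729 = 20/243.
Numerically: E[X] ≈ 0.082305.

E[X] = 60 · (1/3)^{6} = 20/243 ≈ 0.082305.


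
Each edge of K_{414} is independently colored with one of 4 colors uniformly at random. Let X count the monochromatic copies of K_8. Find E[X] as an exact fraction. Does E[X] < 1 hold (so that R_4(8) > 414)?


E[X] = C(414, 8) · 4^{1 − 28} = 19995425223496173 · 4^{−27} = 19995425223496173/18014398509481984.
As a reduced fraction: E[X] = 19995425223496173/18014398509481984 ≈ 1.1100.
Is E[X] < 1? NO.
Since E[X] ≥ 1, the first-moment bound is inconclusive at n = 414; it does NOT by itself certify R_4(8) > 414.

E[X] = 19995425223496173/18014398509481984 ≈ 1.1100; E[X] ≥ 1; first-moment method inconclusive here.


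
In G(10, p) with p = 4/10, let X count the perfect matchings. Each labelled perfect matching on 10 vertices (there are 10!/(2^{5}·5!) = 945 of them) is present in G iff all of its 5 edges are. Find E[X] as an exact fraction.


K_10 has 10!/(2^{5}·5!) = 945 labelled perfect matchings.
For each such perfect matching H, let X_H = 1 if all 5 edges of H are present in G. Then P[X_H = 1] = p^{5} = (2/5)^{5} = 32/3125.
Summing the indicators: E[X] = Σ_H E[X_H] = 945 · p^{5} = 945 · 32/3125 = 6048/625.
Numerically: E[X] ≈ 9.677.

E[X] = 945 · (2/5)^{5} = 6048/625 ≈ 9.677.


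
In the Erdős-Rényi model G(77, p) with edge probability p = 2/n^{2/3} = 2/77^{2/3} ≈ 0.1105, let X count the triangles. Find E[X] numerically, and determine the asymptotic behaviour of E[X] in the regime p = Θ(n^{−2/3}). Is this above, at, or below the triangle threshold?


Number of potential triangles: C(77, 3) = 73150.
Each occurs with probability p³ ≈ (0.1105)³ ≈ 1.3493001e-03.
By linearity: E[X] = C(77, 3)·p³ ≈ 73150 · 1.3493001e-03 ≈ 98.70130.
Since α = 2/3 < 1, p = c/n^{2/3} ≫ 1/n is above the triangle threshold p ~ 1/n. Asymptotically E[X] ~ (c³/6)·n^{3(1−α)} = (2³/6)·n^{1} → ∞; triangles are abundant w.h.p.

E[X] ≈ 98.70130; in regime p = Θ(1/n^{2/3}) E[X] diverges (above the triangle threshold p ~ 1/n).


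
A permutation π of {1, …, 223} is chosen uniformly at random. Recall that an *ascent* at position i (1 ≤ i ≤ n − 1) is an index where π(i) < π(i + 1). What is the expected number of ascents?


Write X = Σ X_I over i = 1, …, 222, with X_I the indicator of one ascent.
There are 222 indicators.
For each fixed i, the pair (π(i), π(i+1)) is a uniformly random ordered pair of distinct values from {1, …, 223}; by symmetry P[π(i) < π(i+1)] = 1/2.
By linearity: E[X] = 222 · (1/2) = (223 − 1) · (1/2) = 111 ≈ 111.000000.

E[X] = 111 = 111.000000.


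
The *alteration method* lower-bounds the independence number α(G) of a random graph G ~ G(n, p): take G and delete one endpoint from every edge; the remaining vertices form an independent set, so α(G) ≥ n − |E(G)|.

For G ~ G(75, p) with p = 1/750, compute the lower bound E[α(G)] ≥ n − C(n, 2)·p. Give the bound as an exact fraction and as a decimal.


E[|E(G)|] = C(75, 2)·p = 2775 · (1/750) = 37/10.
E[α(G)] ≥ n − E[|E(G)|] = 75 − 37/10 = 713/10.
Numerically: ≈ 71.300.
(This is only a lower bound; the true E[α(G)] may be larger.)

E[α(G)] ≥ 713/10 ≈ 71.300.


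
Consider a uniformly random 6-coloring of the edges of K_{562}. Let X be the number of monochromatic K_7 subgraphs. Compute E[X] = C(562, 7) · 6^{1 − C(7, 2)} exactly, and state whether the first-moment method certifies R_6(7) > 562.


E[X] = C(562, 7) · 6^{1 − 21} = 3384017972944752 · 6^{−20} = 3384017972944752/3656158440062976.
As a reduced fraction: E[X] = 70500374436349/76169967501312 ≈ 0.9255666.
Is E[X] < 1? YES.
Since E[X] < 1, there exists a 6-coloring of K_{562} with no monochromatic K_7; hence R_6(7) > 562.

E[X] = 70500374436349/76169967501312 ≈ 0.9255666; E[X] < 1, so R_6(7) > 562.


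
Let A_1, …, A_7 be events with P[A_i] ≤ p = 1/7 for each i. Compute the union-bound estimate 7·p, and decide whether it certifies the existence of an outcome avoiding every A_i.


Union bound: P[∪_{i=1}^{7} A_i] ≤ Σ_i P[A_i] ≤ 7·p = 7·(1/7) = 1.
Numerically: 1 ≈ 1.000.
Is 1 < 1? NO.
Since the bound 1 is ≥ 1, the union bound is uninformative here; it does NOT by itself certify existence.

7·p = 1 ≈ 1.000; existence NOT certified by the union bound.


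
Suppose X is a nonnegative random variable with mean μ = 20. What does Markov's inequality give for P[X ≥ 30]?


μ = E[X] = 20, a = 30.
Markov: P[X ≥ 30] ≤ μ/a = (20)/30 = 2/3.
Numerically: ≈ 0.666667.
(Since a = 30 > μ = 20.000000, the bound 2/3 is < 1 and informative.)

P[X ≥ 30] ≤ 2/3 ≈ 0.666667.


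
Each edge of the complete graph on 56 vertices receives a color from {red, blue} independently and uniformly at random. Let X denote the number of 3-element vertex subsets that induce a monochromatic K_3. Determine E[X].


Let X = Σ_S X_S over the C(56, 3) = 27720 subsets S of size 3, where X_S = 1 if the K_3 on S is monochromatic.
For a fixed S, the K_3 on S has C(3, 2) = 3 edges. P[all 3 edges red] = (1/2)^3, and likewise for blue, so P[monochromatic] = 2·(1/2)^3 = 2^{1 − 3} = 1/4.
By linearity of expectation: E[X] = C(56, 3) · 2^{1 − 3} = 27720 · 1/4 = 6930.
Numerically: E[X] ≈ 6930.000000.

E[X] = C(56,3)·2^(1−C(3,2)) = 6930 ≈ 6930.000000.


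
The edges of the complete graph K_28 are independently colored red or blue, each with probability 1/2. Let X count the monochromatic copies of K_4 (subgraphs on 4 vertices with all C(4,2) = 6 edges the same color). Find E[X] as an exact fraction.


Let X = Σ_S X_S over the C(28, 4) = 20475 subsets S of size 4, where X_S = 1 if the K_4 on S is monochromatic.
For a fixed S, the K_4 on S has C(4, 2) = 6 edges. P[all 6 edges red] = (1/2)^6, and likewise for blue, so P[monochromatic] = 2·(1/2)^6 = 2^{1 − 6} = 1/32.
By linearity: E[X] = C(28, 4) · 2^{1 − 6} = 20475 · 1/32 = 20475/32.
Numerically: E[X] ≈ 639.8438.

E[X] = C(28,4)·2^(1−C(4,2)) = 20475/32 ≈ 639.8438.


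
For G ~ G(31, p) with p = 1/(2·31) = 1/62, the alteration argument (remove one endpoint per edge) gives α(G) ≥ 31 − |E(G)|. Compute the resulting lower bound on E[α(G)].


E[|E(G)|] = C(31, 2)·p = 465 · (1/62) = 15/2.
E[α(G)] ≥ n − E[|E(G)|] = 31 − 15/2 = 47/2.
Numerically: ≈ 23.5000.
(This is only a lower bound; the true E[α(G)] may be larger.)

E[α(G)] ≥ 47/2 ≈ 23.5000.


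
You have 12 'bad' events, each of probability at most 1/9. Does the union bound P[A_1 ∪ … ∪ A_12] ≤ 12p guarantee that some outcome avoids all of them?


Union bound: P[∪_{i=1}^{12} A_i] ≤ Σ_i P[A_i] ≤ 12·p = 12·(1/9) = 4/3.
Numerically: 4/3 ≈ 1.33333.
Is 4/3 < 1? NO.
Since the bound 4/3 is ≥ 1, the union bound is uninformative here; it does NOT by itself certify existence.

12·p = 4/3 ≈ 1.33333; existence NOT certified by the union bound.


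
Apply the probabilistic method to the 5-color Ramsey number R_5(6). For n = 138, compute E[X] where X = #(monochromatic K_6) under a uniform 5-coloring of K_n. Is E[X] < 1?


E[X] = C(138, 6) · 5^{1 − 15} = 8592039666 · 5^{−14} = 8592039666/6103515625.
As a reduced fraction: E[X] = 8592039666/6103515625 ≈ 1.407720.
Is E[X] < 1? NO.
Since E[X] ≥ 1, the first-moment bound is inconclusive at n = 138; it does NOT by itself certify R_5(6) > 138.

E[X] = 8592039666/6103515625 ≈ 1.407720; E[X] ≥ 1; first-moment method inconclusive here.


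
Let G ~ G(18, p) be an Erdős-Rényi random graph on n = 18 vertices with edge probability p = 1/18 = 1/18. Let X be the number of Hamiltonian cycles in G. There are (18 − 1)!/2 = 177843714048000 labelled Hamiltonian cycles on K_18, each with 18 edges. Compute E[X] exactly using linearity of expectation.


K_18 has (18 − 1)!/2 = 177843714048000 labelled Hamiltonian cycles.
For each such Hamiltonian cycle H, let X_H = 1 if all 18 edges of H are present in G. Then P[X_H = 1] = p^{18} = (1/18)^{18} = 1/39346408075296537575424.
By linearity: E[X] = Σ_H E[X_H] = 177843714048000 · p^{18} = 177843714048000 · 1/39346408075296537575424 = 14889875/3294258113514384.
Numerically: E[X] ≈ 4.52e-09.

E[X] = 177843714048000 · (1/18)^{18} = 14889875/3294258113514384 ≈ 4.52e-09.


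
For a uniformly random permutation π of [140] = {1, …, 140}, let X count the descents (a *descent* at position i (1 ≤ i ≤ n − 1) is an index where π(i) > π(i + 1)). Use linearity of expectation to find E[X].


Write X = Σ X_I over i = 1, …, 139, with X_I the indicator of one descent.
There are 139 indicators.
For each fixed i, the pair (π(i), π(i+1)) is a uniformly random ordered pair of distinct values from {1, …, 140}; by symmetry P[π(i) > π(i+1)] = 1/2.
By linearity: E[X] = 139 · (1/2) = (140 − 1) · (1/2) = 139/2 ≈ 69.50000.

E[X] = 139/2 = 69.50000.


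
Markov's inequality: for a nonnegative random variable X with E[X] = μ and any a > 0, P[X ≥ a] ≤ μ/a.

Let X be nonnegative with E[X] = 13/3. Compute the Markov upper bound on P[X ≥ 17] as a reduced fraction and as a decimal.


μ = E[X] = 13/3, a = 17.
Markov: P[X ≥ 17] ≤ μ/a = (13/3)/17 = 13/51.
Numerically: ≈ 0.25490.
(Since a = 17 > μ = 4.33333, the bound 13/51 is < 1 and informative.)

P[X ≥ 17] ≤ 13/51 ≈ 0.25490.


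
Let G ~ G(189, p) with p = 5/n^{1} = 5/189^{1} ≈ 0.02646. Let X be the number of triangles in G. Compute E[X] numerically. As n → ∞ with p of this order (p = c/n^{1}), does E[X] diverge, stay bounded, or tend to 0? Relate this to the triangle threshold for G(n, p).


Number of potential triangles: C(189, 3) = 1107414.
Each occurs with probability p³ ≈ (0.02646)³ ≈ 1.851504e-05.
By linearity: E[X] = C(189, 3)·p³ ≈ 1107414 · 1.851504e-05 ≈ 20.5038.
Here α = 1, so p = 5/n is exactly at the triangle threshold p ~ 1/n. Asymptotically E[X] → c³/6 = 5³/6 = 125/6 ≈ 20.8333, a bounded constant. In this regime the triangle count is asymptotically Poisson(c³/6).

E[X] ≈ 20.5038; in regime p = Θ(1/n^{1}) E[X] stays bounded (at the triangle threshold p ~ 1/n).


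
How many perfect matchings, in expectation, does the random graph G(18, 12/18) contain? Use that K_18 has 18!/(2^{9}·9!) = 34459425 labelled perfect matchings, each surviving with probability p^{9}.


K_18 has 18!/(2^{9}·9!) = 34459425 labelled perfect matchings.
For each such perfect matching H, let X_H = 1 if all 9 edges of H are present in G. Then P[X_H = 1] = p^{9} = (2/3)^{9} = 512/19683.
By linearity: E[X] = Σ_H E[X_H] = 34459425 · p^{9} = 34459425 · 512/19683 = 217817600/243.
Numerically: E[X] ≈ 896369.

E[X] = 34459425 · (2/3)^{9} = 217817600/243 ≈ 896369.


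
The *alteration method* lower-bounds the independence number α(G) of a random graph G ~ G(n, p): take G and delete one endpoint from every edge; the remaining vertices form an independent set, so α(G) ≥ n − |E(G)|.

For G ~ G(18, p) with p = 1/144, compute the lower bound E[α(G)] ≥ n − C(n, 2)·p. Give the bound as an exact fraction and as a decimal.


E[|E(G)|] = C(18, 2)·p = 153 · (1/144) = 17/16.
E[α(G)] ≥ n − E[|E(G)|] = 18 − 17/16 = 271/16.
Numerically: ≈ 16.9375.
(This is only a lower bound; the true E[α(G)] may be larger.)

E[α(G)] ≥ 271/16 ≈ 16.9375.


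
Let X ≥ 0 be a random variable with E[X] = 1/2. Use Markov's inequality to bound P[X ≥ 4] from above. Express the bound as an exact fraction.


μ = E[X] = 1/2, a = 4.
Markov: P[X ≥ 4] ≤ μ/a = (1/2)/4 = 1/8.
Numerically: ≈ 0.125000.
(Since a = 4 > μ = 0.500000, the bound 1/8 is < 1 and informative.)

P[X ≥ 4] ≤ 1/8 ≈ 0.125000.


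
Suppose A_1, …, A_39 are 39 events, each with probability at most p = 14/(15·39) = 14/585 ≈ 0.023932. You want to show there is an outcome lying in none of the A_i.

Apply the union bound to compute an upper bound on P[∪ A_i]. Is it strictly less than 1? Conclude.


Union bound: P[∪_{i=1}^{39} A_i] ≤ Σ_i P[A_i] ≤ 39·p = 39·(14/585) = 14/15.
Numerically: 14/15 ≈ 0.933333.
Is 14/15 < 1? YES.
Since P[∪ A_i] ≤ 14/15 < 1, the complement has P[∩ A_i^c] ≥ 1 − 14/15 = 1/15 > 0, so some outcome avoids every A_i.

39·p = 14/15 ≈ 0.933333; existence CERTIFIED by the union bound.


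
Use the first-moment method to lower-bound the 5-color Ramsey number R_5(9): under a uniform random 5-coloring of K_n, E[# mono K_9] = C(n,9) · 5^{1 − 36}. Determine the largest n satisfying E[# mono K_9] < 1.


We need C(n, 9) · 5^{1 − 36} < 1, i.e. C(n, 9) < 5^{36 − 1} = 2910383045673370361328125.
Check values of n near the boundary:
  n = 2169: C(2169, 9) = 2879753360044504243499683; 2879753360044504243499683 < 2910383045673370361328125? YES
  n = 2170: C(2170, 9) = 2891746779868845075610510; 2891746779868845075610510 < 2910383045673370361328125? YES
  n = 2171: C(2171, 9) = 2903784578674959601827205; 2903784578674959601827205 < 2910383045673370361328125? YES
  n = 2172: C(2172, 9) = 2915866900084148060642020; 2915866900084148060642020 < 2910383045673370361328125? NO
  n = 2173: C(2173, 9) = 2927993888115921319674265; 2927993888115921319674265 < 2910383045673370361328125? NO
  n = 2174: C(2174, 9) = 2940165687188920530702934; 2940165687188920530702934 < 2910383045673370361328125? NO
The largest n with C(n, 9) < 2910383045673370361328125 is n = 2171 (where E[X] = 580756915734991920365441/582076609134674072265625 ≈ 0.99773). Hence R_5(9) > 2171, i.e. R_5(9) ≥ 2172.

Largest n = 2171; hence R_5(9) > 2171.


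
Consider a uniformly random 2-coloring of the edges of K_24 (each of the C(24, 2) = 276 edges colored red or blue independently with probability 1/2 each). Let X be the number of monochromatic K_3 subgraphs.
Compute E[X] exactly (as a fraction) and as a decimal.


Let X = Σ_S X_S over the C(24, 3) = 2024 subsets S of size 3, where X_S = 1 if the K_3 on S is monochromatic.
For a fixed S, the K_3 on S has C(3, 2) = 3 edges. P[all 3 edges red] = (1/2)^3, and likewise for blue, so P[monochromatic] = 2·(1/2)^3 = 2^{1 − 3} = 1/4.
By linearity of expectation: E[X] = C(24, 3) · 2^{1 − 3} = 2024 · 1/4 = 506.
Numerically: E[X] ≈ 506.000.

E[X] = C(24,3)·2^(1−C(3,2)) = 506 ≈ 506.000.


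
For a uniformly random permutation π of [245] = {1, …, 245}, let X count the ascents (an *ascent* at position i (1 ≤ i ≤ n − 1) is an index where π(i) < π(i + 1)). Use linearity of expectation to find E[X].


Write X = Σ X_I over i = 1, …, 244, with X_I the indicator of one ascent.
There are 244 indicators.
For each fixed i, the pair (π(i), π(i+1)) is a uniformly random ordered pair of distinct values from {1, …, 245}; by symmetry P[π(i) < π(i+1)] = 1/2.
By linearity: E[X] = 244 · (1/2) = (245 − 1) · (1/2) = 122 ≈ 122.000000.

E[X] = 122 = 122.000000.


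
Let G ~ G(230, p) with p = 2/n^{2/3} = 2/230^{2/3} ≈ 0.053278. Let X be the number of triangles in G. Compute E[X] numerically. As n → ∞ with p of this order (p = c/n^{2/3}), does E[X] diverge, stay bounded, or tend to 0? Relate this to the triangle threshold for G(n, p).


Number of potential triangles: C(230, 3) = 2001460.
Each occurs with probability p³ ≈ (0.053278)³ ≈ 1.5122873e-04.
By linearity: E[X] = C(230, 3)·p³ ≈ 2001460 · 1.5122873e-04 ≈ 302.67826.
Since α = 2/3 < 1, p = c/n^{2/3} ≫ 1/n is above the triangle threshold p ~ 1/n. Asymptotically E[X] ~ (c³/6)·n^{3(1−α)} = (2³/6)·n^{1} → ∞; triangles are abundant w.h.p.

E[X] ≈ 302.67826; in regime p = Θ(1/n^{2/3}) E[X] diverges (above the triangle threshold p ~ 1/n).


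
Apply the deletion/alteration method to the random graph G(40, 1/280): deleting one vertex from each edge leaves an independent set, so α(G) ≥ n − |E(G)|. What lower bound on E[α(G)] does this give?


E[|E(G)|] = C(40, 2)·p = 780 · (1/280) = 39/14.
E[α(G)] ≥ n − E[|E(G)|] = 40 − 39/14 = 521/14.
Numerically: ≈ 37.214.
(This is only a lower bound; the true E[α(G)] may be larger.)

E[α(G)] ≥ 521/14 ≈ 37.214.


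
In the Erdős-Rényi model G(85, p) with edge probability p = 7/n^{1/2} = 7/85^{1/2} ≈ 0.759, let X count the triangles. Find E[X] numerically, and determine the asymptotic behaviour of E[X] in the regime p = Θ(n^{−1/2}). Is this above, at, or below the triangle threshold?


Number of potential triangles: C(85, 3) = 98770.
Each occurs with probability p³ ≈ (0.759)³ ≈ 4.37689e-01.
By linearity: E[X] = C(85, 3)·p³ ≈ 98770 · 4.37689e-01 ≈ 43230.552.
Since α = 1/2 < 1, p = c/n^{1/2} ≫ 1/n is above the triangle threshold p ~ 1/n. Asymptotically E[X] ~ (c³/6)·n^{3(1−α)} = (7³/6)·n^{1.5} → ∞; triangles are abundant w.h.p.

E[X] ≈ 43230.552; in regime p = Θ(1/n^{1/2}) E[X] diverges (above the triangle threshold p ~ 1/n).


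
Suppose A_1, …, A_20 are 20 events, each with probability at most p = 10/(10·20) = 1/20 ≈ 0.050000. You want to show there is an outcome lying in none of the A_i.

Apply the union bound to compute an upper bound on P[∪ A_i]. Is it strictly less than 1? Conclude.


Union bound: P[∪_{i=1}^{20} A_i] ≤ Σ_i P[A_i] ≤ 20·p = 20·(1/20) = 1.
Numerically: 1 ≈ 1.000000.
Is 1 < 1? NO.
Since the bound 1 is ≥ 1, the union bound is uninformative here; it does NOT by itself certify existence.

20·p = 1 ≈ 1.000000; existence NOT certified by the union bound.


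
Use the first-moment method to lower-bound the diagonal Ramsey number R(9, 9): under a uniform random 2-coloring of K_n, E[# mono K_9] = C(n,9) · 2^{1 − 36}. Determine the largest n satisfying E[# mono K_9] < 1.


We need C(n, 9) · 2^{1 − 36} < 1, i.e. C(n, 9) < 2^{36 − 1} = 34359738368.
Check values of n near the boundary:
  n = 59: C(59, 9) = 12565671261; 12565671261 < 34359738368? YES
  n = 60: C(60, 9) = 14783142660; 14783142660 < 34359738368? YES
  n = 61: C(61, 9) = 17341763505; 17341763505 < 34359738368? YES
  n = 62: C(62, 9) = 20286591270; 20286591270 < 34359738368? YES
  n = 63: C(63, 9) = 23667689815; 23667689815 < 34359738368? YES
  n = 64: C(64, 9) = 27540584512; 27540584512 < 34359738368? YES
  n = 65: C(65, 9) = 31966749880; 31966749880 < 34359738368? YES
  n = 66: C(66, 9) = 37014131440; 37014131440 < 34359738368? NO
  n = 67: C(67, 9) = 42757703560; 42757703560 < 34359738368? NO
  n = 68: C(68, 9) = 49280065120; 49280065120 < 34359738368? NO
The largest n with C(n, 9) < 34359738368 is n = 65 (where E[X] = 3995843735/4294967296 ≈ 0.9304). Hence R(9, 9) > 65, i.e. R(9, 9) ≥ 66.

Largest n = 65; hence R(9, 9) > 65.


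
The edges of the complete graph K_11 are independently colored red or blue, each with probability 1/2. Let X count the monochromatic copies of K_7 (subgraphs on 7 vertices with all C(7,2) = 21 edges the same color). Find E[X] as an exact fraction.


Let X = Σ_S X_S over the C(11, 7) = 330 subsets S of size 7, where X_S = 1 if the K_7 on S is monochromatic.
For a fixed S, the K_7 on S has C(7, 2) = 21 edges. P[all 21 edges red] = (1/2)^21, and likewise for blue, so P[monochromatic] = 2·(1/2)^21 = 2^{1 − 21} = 1/1048576.
By linearity of expectation: E[X] = C(11, 7) · 2^{1 − 21} = 330 · 1/1048576 = 165/524288.
Numerically: E[X] ≈ 0.0003.

E[X] = C(11,7)·2^(1−C(7,2)) = 165/524288 ≈ 0.0003.


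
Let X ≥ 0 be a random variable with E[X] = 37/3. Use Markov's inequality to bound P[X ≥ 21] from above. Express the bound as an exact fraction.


μ = E[X] = 37/3, a = 21.
Markov: P[X ≥ 21] ≤ μ/a = (37/3)/21 = 37/63.
Numerically: ≈ 0.587.
(Since a = 21 > μ = 12.333, the bound 37/63 is < 1 and informative.)

P[X ≥ 21] ≤ 37/63 ≈ 0.587.


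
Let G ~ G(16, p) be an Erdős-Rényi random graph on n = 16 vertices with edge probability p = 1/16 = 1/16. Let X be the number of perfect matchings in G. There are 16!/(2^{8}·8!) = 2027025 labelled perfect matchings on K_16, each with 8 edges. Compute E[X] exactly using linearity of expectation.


K_16 has 16!/(2^{8}·8!) = 2027025 labelled perfect matchings.
For each such perfect matching H, let X_H = 1 if all 8 edges of H are present in G. Then P[X_H = 1] = p^{8} = (1/16)^{8} = 1/4294967296.
By linearity of expectation: E[X] = Σ_H E[X_H] = 2027025 · p^{8} = 2027025 · 1/4294967296 = 2027025/4294967296.
Numerically: E[X] ≈ 0.000472.

E[X] = 2027025 · (1/16)^{8} = 2027025/4294967296 ≈ 0.000472.


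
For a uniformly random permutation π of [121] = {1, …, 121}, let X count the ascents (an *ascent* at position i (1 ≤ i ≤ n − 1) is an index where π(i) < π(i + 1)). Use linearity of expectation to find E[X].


Write X = Σ X_I over i = 1, …, 120, with X_I the indicator of one ascent.
There are 120 indicators.
For each fixed i, the pair (π(i), π(i+1)) is a uniformly random ordered pair of distinct values from {1, …, 121}; by symmetry P[π(i) < π(i+1)] = 1/2.
By linearity: E[X] = 120 · (1/2) = (121 − 1) · (1/2) = 60 ≈ 60.000.

E[X] = 60 = 60.000.


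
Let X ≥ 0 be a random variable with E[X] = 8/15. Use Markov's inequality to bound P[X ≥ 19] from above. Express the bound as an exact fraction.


μ = E[X] = 8/15, a = 19.
Markov: P[X ≥ 19] ≤ μ/a = (8/15)/19 = 8/285.
Numerically: ≈ 0.02807.
(Since a = 19 > μ = 0.53333, the bound 8/285 is < 1 and informative.)

P[X ≥ 19] ≤ 8/285 ≈ 0.02807.


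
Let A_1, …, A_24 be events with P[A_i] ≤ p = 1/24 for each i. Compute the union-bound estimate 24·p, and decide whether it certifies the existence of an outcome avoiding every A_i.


Union bound: P[∪_{i=1}^{24} A_i] ≤ Σ_i P[A_i] ≤ 24·p = 24·(1/24) = 1.
Numerically: 1 ≈ 1.0000.
Is 1 < 1? NO.
Since the bound 1 is ≥ 1, the union bound is uninformative here; it does NOT by itself certify existence.

24·p = 1 ≈ 1.0000; existence NOT certified by the union bound.


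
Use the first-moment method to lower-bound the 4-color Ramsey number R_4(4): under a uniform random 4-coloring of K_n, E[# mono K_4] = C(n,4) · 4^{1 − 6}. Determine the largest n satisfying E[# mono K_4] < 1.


We need C(n, 4) · 4^{1 − 6} < 1, i.e. C(n, 4) < 4^{6 − 1} = 1024.
Check values of n near the boundary:
  n = 10: C(10, 4) = 210; 210 < 1024? YES
  n = 11: C(11, 4) = 330; 330 < 1024? YES
  n = 12: C(12, 4) = 495; 495 < 1024? YES
  n = 13: C(13, 4) = 715; 715 < 1024? YES
  n = 14: C(14, 4) = 1001; 1001 < 1024? YES
  n = 15: C(15, 4) = 1365; 1365 < 1024? NO
  n = 16: C(16, 4) = 1820; 1820 < 1024? NO
The largest n with C(n, 4) < 1024 is n = 14 (where E[X] = 1001/1024 ≈ 0.978). Hence R_4(4) > 14, i.e. R_4(4) ≥ 15.

Largest n = 14; hence R_4(4) > 14.


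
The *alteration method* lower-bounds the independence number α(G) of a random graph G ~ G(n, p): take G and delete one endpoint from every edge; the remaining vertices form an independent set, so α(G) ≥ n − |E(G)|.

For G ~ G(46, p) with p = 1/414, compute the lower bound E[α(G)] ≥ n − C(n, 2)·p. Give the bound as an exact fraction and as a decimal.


E[|E(G)|] = C(46, 2)·p = 1035 · (1/414) = 5/2.
E[α(G)] ≥ n − E[|E(G)|] = 46 − 5/2 = 87/2.
Numerically: ≈ 43.500000.
(This is only a lower bound; the true E[α(G)] may be larger.)

E[α(G)] ≥ 87/2 ≈ 43.500000.


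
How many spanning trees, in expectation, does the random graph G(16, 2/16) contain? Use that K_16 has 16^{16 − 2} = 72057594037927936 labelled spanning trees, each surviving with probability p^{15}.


K_16 has 16^{16 − 2} = 72057594037927936 labelled spanning trees.
For each such spanning tree H, let X_H = 1 if all 15 edges of H are present in G. Then P[X_H = 1] = p^{15} = (1/8)^{15} = 1/35184372088832.
Summing the indicators: E[X] = Σ_H E[X_H] = 72057594037927936 · p^{15} = 72057594037927936 · 1/35184372088832 = 2048.
Numerically: E[X] ≈ 2048.

E[X] = 72057594037927936 · (1/8)^{15} = 2048 ≈ 2048.


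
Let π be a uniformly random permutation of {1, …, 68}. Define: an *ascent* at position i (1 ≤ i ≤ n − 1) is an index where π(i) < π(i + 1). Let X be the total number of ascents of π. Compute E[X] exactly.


Write X = Σ X_I over i = 1, …, 67, with X_I the indicator of one ascent.
There are 67 indicators.
For each fixed i, the pair (π(i), π(i+1)) is a uniformly random ordered pair of distinct values from {1, …, 68}; by symmetry P[π(i) < π(i+1)] = 1/2.
By linearity: E[X] = 67 · (1/2) = (68 − 1) · (1/2) = 67/2 ≈ 33.5000.

E[X] = 67/2 = 33.5000.


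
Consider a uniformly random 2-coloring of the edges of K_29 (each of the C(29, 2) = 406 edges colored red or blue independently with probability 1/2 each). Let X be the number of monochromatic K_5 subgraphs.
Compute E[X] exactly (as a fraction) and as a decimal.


Let X = Σ_S X_S over the C(29, 5) = 118755 subsets S of size 5, where X_S = 1 if the K_5 on S is monochromatic.
For a fixed S, the K_5 on S has C(5, 2) = 10 edges. P[all 10 edges red] = (1/2)^10, and likewise for blue, so P[monochromatic] = 2·(1/2)^10 = 2^{1 − 10} = 1/512.
By linearity of expectation: E[X] = C(29, 5) · 2^{1 − 10} = 118755 · 1/512 = 118755/512.
Numerically: E[X] ≈ 231.94336.

E[X] = C(29,5)·2^(1−C(5,2)) = 118755/512 ≈ 231.94336.


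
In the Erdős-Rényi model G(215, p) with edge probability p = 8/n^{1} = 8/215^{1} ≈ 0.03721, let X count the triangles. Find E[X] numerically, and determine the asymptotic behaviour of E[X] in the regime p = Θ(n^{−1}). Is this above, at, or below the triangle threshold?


Number of potential triangles: C(215, 3) = 1633355.
Each occurs with probability p³ ≈ (0.03721)³ ≈ 5.151748e-05.
By linearity: E[X] = C(215, 3)·p³ ≈ 1633355 · 5.151748e-05 ≈ 84.1463.
Here α = 1, so p = 8/n is exactly at the triangle threshold p ~ 1/n. Asymptotically E[X] → c³/6 = 8³/6 = 256/3 ≈ 85.3333, a bounded constant. In this regime the triangle count is asymptotically Poisson(c³/6).

E[X] ≈ 84.1463; in regime p = Θ(1/n^{1}) E[X] stays bounded (at the triangle threshold p ~ 1/n).


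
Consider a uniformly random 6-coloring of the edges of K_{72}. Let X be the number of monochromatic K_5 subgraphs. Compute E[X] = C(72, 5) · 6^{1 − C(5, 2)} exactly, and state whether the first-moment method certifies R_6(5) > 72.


E[X] = C(72, 5) · 6^{1 − 10} = 13991544 · 6^{−9} = 13991544/10077696.
As a reduced fraction: E[X] = 194327/139968 ≈ 1.388.
Is E[X] < 1? NO.
Since E[X] ≥ 1, the first-moment bound is inconclusive at n = 72; it does NOT by itself certify R_6(5) > 72.

E[X] = 194327/139968 ≈ 1.388; E[X] ≥ 1; first-moment method inconclusive here.


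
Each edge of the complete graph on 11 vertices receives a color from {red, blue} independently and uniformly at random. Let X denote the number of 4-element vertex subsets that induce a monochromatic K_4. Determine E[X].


Let X = Σ_S X_S over the C(11, 4) = 330 subsets S of size 4, where X_S = 1 if the K_4 on S is monochromatic.
For a fixed S, the K_4 on S has C(4, 2) = 6 edges. P[all 6 edges red] = (1/2)^6, and likewise for blue, so P[monochromatic] = 2·(1/2)^6 = 2^{1 − 6} = 1/32.
By linearity: E[X] = C(11, 4) · 2^{1 − 6} = 330 · 1/32 = 165/16.
Numerically: E[X] ≈ 10.31250.

E[X] = C(11,4)·2^(1−C(4,2)) = 165/16 ≈ 10.31250.


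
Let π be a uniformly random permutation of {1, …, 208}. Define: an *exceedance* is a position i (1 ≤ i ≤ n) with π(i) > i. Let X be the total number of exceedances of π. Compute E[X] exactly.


Write X = Σ_{i=1}^{208} X_i, where X_i = 1_{π(i) > i}.
For each fixed i, π(i) is uniform over {1, …, 208} (marginal of a uniform permutation), so P[π(i) > i] = (n − i)/n. Summing: Σ_{i=1}^{208} (n − i)/n = (0 + 1 + … + 207)/208 = 208(208 − 1)/(2·208) = (208 − 1)/2.
Hence E[X] = Σ_{i=1}^{208} (208 − i)/208 = 207/2 ≈ 103.500000.

E[X] = 207/2 = 103.500000.


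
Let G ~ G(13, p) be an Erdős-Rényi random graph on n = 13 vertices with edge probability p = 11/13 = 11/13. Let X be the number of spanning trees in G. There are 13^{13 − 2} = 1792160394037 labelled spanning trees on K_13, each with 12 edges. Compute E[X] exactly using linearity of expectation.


K_13 has 13^{13 − 2} = 1792160394037 labelled spanning trees.
For each such spanning tree H, let X_H = 1 if all 12 edges of H are present in G. Then P[X_H = 1] = p^{12} = (11/13)^{12} = 3138428376721/23298085122481.
By linearity of expectation: E[X] = Σ_H E[X_H] = 1792160394037 · p^{12} = 1792160394037 · 3138428376721/23298085122481 = 3138428376721/13.
Numerically: E[X] ≈ 2.414e+11.

E[X] = 1792160394037 · (11/13)^{12} = 3138428376721/13 ≈ 2.414e+11.


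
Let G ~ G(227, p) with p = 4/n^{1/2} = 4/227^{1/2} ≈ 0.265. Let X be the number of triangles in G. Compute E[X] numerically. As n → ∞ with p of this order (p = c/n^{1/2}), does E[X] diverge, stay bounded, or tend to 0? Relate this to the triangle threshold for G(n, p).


Number of potential triangles: C(227, 3) = 1923825.
Each occurs with probability p³ ≈ (0.265)³ ≈ 1.87129e-02.
By linearity: E[X] = C(227, 3)·p³ ≈ 1923825 · 1.87129e-02 ≈ 36000.352.
Since α = 1/2 < 1, p = c/n^{1/2} ≫ 1/n is above the triangle threshold p ~ 1/n. Asymptotically E[X] ~ (c³/6)·n^{3(1−α)} = (4³/6)·n^{1.5} → ∞; triangles are abundant w.h.p.

E[X] ≈ 36000.352; in regime p = Θ(1/n^{1/2}) E[X] diverges (above the triangle threshold p ~ 1/n).


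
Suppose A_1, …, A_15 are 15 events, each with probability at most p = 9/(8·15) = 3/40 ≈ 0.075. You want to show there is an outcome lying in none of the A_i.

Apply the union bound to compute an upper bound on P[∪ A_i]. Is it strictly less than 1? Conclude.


Union bound: P[∪_{i=1}^{15} A_i] ≤ Σ_i P[A_i] ≤ 15·p = 15·(3/40) = 9/8.
Numerically: 9/8 ≈ 1.125.
Is 9/8 < 1? NO.
Since the bound 9/8 is ≥ 1, the union bound is uninformative here; it does NOT by itself certify existence.

15·p = 9/8 ≈ 1.125; existence NOT certified by the union bound.


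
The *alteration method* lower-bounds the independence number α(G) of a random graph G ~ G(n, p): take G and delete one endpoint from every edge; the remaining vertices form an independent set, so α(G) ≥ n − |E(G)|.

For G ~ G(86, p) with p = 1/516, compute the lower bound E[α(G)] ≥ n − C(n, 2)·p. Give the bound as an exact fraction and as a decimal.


E[|E(G)|] = C(86, 2)·p = 3655 · (1/516) = 85/12.
E[α(G)] ≥ n − E[|E(G)|] = 86 − 85/12 = 947/12.
Numerically: ≈ 78.916667.
(This is only a lower bound; the true E[α(G)] may be larger.)

E[α(G)] ≥ 947/12 ≈ 78.916667.


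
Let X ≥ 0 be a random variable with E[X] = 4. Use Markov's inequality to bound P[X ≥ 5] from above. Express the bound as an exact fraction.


μ = E[X] = 4, a = 5.
Markov: P[X ≥ 5] ≤ μ/a = (4)/5 = 4/5.
Numerically: ≈ 0.8000.
(Since a = 5 > μ = 4.0000, the bound 4/5 is < 1 and informative.)

P[X ≥ 5] ≤ 4/5 ≈ 0.8000.


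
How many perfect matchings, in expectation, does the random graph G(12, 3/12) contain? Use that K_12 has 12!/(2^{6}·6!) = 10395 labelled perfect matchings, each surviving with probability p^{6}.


K_12 has 12!/(2^{6}·6!) = 10395 labelled perfect matchings.
For each such perfect matching H, let X_H = 1 if all 6 edges of H are present in G. Then P[X_H = 1] = p^{6} = (1/4)^{6} = 1/4096.
Summing the indicators: E[X] = Σ_H E[X_H] = 10395 · p^{6} = 10395 · 1/4096 = 10395/4096.
Numerically: E[X] ≈ 2.538.

E[X] = 10395 · (1/4)^{6} = 10395/4096 ≈ 2.538.


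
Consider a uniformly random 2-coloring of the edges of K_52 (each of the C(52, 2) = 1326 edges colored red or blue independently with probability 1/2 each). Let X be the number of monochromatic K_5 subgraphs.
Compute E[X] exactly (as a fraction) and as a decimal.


Let X = Σ_S X_S over the C(52, 5) = 2598960 subsets S of size 5, where X_S = 1 if the K_5 on S is monochromatic.
For a fixed S, the K_5 on S has C(5, 2) = 10 edges. P[all 10 edges red] = (1/2)^10, and likewise for blue, so P[monochromatic] = 2·(1/2)^10 = 2^{1 − 10} = 1/512.
By linearity: E[X] = C(52, 5) · 2^{1 − 10} = 2598960 · 1/512 = 162435/32.
Numerically: E[X] ≈ 5076.09375.

E[X] = C(52,5)·2^(1−C(5,2)) = 162435/32 ≈ 5076.09375.
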